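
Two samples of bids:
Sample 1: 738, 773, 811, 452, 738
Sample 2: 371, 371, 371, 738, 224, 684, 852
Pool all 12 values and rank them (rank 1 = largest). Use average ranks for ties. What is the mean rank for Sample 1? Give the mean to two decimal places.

Sorted (descending): 852, 811, 773, 738, 738, 738, 684, 452, 371, 371, 371, 224
The 3 values of 738 occupy positions 4–6 → average rank 5.
The 3 values of 371 occupy positions 9–11 → average rank 10.
Sample 1 values → pooled ranks: 738→5, 773→3, 811→2, 452→8, 738→5
Mean rank = (5 + 3 + 2 + 8 + 5) / 5 = 4.60

4.60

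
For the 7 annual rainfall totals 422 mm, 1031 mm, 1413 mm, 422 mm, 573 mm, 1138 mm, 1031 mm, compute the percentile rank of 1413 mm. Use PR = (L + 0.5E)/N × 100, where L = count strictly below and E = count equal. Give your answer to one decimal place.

92.9

N = 7.
Strictly below 1413: 6. Equal to 1413: 1.
PR = (6 + 0.5·1)/7 × 100 = 92.9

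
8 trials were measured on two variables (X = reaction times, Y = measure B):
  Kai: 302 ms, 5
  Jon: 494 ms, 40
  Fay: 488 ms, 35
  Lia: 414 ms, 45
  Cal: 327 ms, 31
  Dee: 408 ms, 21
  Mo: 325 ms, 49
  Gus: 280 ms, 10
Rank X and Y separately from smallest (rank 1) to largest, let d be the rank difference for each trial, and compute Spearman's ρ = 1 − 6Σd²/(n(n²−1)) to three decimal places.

0.524

Ranks of variable 1: 2, 8, 7, 6, 4, 5, 3, 1
Ranks of variable 2: 1, 6, 5, 7, 4, 3, 8, 2
d = r₁ − r₂: 1, 2, 2, -1, 0, 2, -5, -1
d²: 1, 4, 4, 1, 0, 4, 25, 1; Σd² = 40
ρ = 1 − 6·40/(8·63) = 1 − 240/504 = 0.524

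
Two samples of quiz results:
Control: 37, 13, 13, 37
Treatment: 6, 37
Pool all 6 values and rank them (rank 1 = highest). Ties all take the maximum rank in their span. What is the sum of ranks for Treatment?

9

Sorted (descending): 37, 37, 37, 13, 13, 6
The 3 values of 37 occupy positions 1–3 → each gets rank 3.
The 2 values of 13 occupy positions 4–5 → each gets rank 5.
Treatment values → pooled ranks: 6→6, 37→3
Rank sum = 6 + 3 = 9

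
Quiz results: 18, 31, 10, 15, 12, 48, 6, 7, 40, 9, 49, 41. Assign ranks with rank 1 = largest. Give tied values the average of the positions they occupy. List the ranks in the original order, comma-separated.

Sorted (descending): 49, 48, 41, 40, 31, 18, 15, 12, 10, 9, 7, 6
No ties — each value takes its position as its rank.

6, 5, 9, 7, 8, 2, 12, 11, 4, 10, 1, 3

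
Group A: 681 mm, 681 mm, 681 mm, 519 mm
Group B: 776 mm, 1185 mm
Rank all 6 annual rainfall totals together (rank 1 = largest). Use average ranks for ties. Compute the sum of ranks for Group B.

3

Sorted (descending): 1185, 776, 681, 681, 681, 519
The 3 values of 681 occupy positions 3–5 → average rank 4.
Group B values → pooled ranks: 776→2, 1185→1
Rank sum = 2 + 1 = 3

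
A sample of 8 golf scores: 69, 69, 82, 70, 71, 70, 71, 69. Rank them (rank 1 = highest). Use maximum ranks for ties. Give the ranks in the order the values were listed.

8, 8, 1, 5, 3, 5, 3, 8

Sorted (descending): 82, 71, 71, 70, 70, 69, 69, 69
The 2 values of 71 occupy positions 2–3 → each gets rank 3.
The 2 values of 70 occupy positions 4–5 → each gets rank 5.
The 3 values of 69 occupy positions 6–8 → each gets rank 8.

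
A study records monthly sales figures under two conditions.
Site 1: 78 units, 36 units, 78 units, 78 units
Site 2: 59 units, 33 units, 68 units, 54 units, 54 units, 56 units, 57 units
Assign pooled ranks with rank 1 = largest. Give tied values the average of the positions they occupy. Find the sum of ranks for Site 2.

50

Sorted (descending): 78, 78, 78, 68, 59, 57, 56, 54, 54, 36, 33
The 3 values of 78 occupy positions 1–3 → average rank 2.
The 2 values of 54 occupy positions 8–9 → average rank (8+9)/2 = 8.5.
Site 2 values → pooled ranks: 59→5, 33→11, 68→4, 54→8.5, 54→8.5, 56→7, 57→6
Rank sum = 5 + 11 + 4 + 8.5 + 8.5 + 7 + 6 = 50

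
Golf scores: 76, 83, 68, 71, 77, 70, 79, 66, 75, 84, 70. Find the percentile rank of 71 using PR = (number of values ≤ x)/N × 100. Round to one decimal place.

N = 11.
Strictly below 71: 4. Equal to 71: 1.
PR = 5/11 × 100 = 45.5

45.5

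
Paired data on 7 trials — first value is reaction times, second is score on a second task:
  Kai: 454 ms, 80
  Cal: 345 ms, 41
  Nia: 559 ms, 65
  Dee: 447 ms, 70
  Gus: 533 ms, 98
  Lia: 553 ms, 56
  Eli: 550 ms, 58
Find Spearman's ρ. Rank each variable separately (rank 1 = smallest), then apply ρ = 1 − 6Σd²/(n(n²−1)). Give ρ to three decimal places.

Ranks of variable 1: 3, 1, 7, 2, 4, 6, 5
Ranks of variable 2: 6, 1, 4, 5, 7, 2, 3
d = r₁ − r₂: -3, 0, 3, -3, -3, 4, 2
d²: 9, 0, 9, 9, 9, 16, 4; Σd² = 56
ρ = 1 − 6·56/(7·48) = 1 − 336/336 = 0.000

0.000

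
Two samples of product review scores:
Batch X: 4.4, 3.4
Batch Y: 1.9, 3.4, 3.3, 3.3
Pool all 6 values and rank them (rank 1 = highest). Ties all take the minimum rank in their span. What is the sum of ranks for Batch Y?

16

Sorted (descending): 4.4, 3.4, 3.4, 3.3, 3.3, 1.9
The 2 values of 3.4 occupy positions 2–3 → each gets rank 2.
The 2 values of 3.3 occupy positions 4–5 → each gets rank 4.
Batch Y values → pooled ranks: 1.9→6, 3.4→2, 3.3→4, 3.3→4
Rank sum = 6 + 2 + 4 + 4 = 16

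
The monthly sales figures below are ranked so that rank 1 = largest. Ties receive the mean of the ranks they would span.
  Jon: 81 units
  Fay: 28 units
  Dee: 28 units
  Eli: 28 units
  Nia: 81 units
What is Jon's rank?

Sorted (descending): 81, 81, 28, 28, 28
The 2 values of 81 occupy positions 1–2 → average rank (1+2)/2 = 1.5.
The 3 values of 28 occupy positions 3–5 → average rank 4.
Jon has value 81 units → rank 1.5.

1.5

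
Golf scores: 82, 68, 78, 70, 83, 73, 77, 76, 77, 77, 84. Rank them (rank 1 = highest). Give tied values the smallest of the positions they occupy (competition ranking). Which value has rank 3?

Sorted (descending): 84, 83, 82, 78, 77, 77, 77, 76, 73, 70, 68
The 3 values of 77 occupy positions 5–7 → each gets rank 5.
Rank 3 → value 82.

82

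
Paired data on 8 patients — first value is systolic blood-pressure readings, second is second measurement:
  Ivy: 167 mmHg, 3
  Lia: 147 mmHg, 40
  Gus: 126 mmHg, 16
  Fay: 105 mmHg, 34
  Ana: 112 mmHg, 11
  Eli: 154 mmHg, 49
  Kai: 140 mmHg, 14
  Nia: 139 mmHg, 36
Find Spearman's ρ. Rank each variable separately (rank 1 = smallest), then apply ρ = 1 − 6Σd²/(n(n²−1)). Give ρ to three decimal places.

0.095

Ranks of variable 1: 8, 6, 3, 1, 2, 7, 5, 4
Ranks of variable 2: 1, 7, 4, 5, 2, 8, 3, 6
d = r₁ − r₂: 7, -1, -1, -4, 0, -1, 2, -2
d²: 49, 1, 1, 16, 0, 1, 4, 4; Σd² = 76
ρ = 1 − 6·76/(8·63) = 1 − 456/504 = 0.095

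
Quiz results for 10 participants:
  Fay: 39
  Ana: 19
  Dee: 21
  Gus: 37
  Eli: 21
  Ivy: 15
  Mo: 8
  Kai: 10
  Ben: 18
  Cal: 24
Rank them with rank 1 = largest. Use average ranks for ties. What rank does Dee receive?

4.5

Sorted (descending): 39, 37, 24, 21, 21, 19, 18, 15, 10, 8
The 2 values of 21 occupy positions 4–5 → average rank (4+5)/2 = 4.5.
Dee has value 21 → rank 4.5.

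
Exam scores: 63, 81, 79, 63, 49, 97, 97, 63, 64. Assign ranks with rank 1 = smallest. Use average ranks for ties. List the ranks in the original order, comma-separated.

Sorted (ascending): 49, 63, 63, 63, 64, 79, 81, 97, 97
The 3 values of 63 occupy positions 2–4 → average rank 3.
The 2 values of 97 occupy positions 8–9 → average rank (8+9)/2 = 8.5.

3, 7, 6, 3, 1, 8.5, 8.5, 3, 5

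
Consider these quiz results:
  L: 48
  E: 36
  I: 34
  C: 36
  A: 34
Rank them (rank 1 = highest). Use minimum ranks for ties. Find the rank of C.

Sorted (descending): 48, 36, 36, 34, 34
The 2 values of 36 occupy positions 2–3 → each gets rank 2.
The 2 values of 34 occupy positions 4–5 → each gets rank 4.
C has value 36 → rank 2.

2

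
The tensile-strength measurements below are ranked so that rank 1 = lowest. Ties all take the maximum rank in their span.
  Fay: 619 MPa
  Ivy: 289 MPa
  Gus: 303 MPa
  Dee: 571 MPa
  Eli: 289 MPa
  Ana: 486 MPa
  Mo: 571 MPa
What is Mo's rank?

Sorted (ascending): 289, 289, 303, 486, 571, 571, 619
The 2 values of 289 occupy positions 1–2 → each gets rank 2.
The 2 values of 571 occupy positions 5–6 → each gets rank 6.
Mo has value 571 MPa → rank 6.

6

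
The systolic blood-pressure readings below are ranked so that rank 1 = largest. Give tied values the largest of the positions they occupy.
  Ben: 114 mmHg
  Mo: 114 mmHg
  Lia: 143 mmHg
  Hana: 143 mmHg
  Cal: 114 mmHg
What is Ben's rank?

5

Sorted (descending): 143, 143, 114, 114, 114
The 2 values of 143 occupy positions 1–2 → each gets rank 2.
The 3 values of 114 occupy positions 3–5 → each gets rank 5.
Ben has value 114 mmHg → rank 5.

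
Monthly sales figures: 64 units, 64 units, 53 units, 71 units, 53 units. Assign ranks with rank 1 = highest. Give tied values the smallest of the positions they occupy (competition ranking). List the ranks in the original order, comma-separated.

Sorted (descending): 71, 64, 64, 53, 53
The 2 values of 64 occupy positions 2–3 → each gets rank 2.
The 2 values of 53 occupy positions 4–5 → each gets rank 4.

2, 2, 4, 1, 4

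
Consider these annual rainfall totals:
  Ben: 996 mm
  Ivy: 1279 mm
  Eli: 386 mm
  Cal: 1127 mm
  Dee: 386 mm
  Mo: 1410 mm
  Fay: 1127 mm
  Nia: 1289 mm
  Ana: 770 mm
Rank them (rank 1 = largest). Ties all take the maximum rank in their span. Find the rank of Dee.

9

Sorted (descending): 1410, 1289, 1279, 1127, 1127, 996, 770, 386, 386
The 2 values of 1127 occupy positions 4–5 → each gets rank 5.
The 2 values of 386 occupy positions 8–9 → each gets rank 9.
Dee has value 386 mm → rank 9.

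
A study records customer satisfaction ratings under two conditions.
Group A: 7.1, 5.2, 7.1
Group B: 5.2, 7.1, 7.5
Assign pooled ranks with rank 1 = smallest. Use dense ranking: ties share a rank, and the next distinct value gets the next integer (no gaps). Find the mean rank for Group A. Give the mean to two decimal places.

1.67

Sorted (ascending): 5.2, 5.2, 7.1, 7.1, 7.1, 7.5
The 2 values of 5.2 share dense rank 1.
The 3 values of 7.1 share dense rank 2.
Remaining distinct values take the next consecutive integers.
Group A values → pooled ranks: 7.1→2, 5.2→1, 7.1→2
Mean rank = (2 + 1 + 2) / 3 = 1.67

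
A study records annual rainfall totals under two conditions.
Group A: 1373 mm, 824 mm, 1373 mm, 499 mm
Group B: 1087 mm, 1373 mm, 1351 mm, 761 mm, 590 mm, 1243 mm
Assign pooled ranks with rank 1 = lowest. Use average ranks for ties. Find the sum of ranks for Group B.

Sorted (ascending): 499, 590, 761, 824, 1087, 1243, 1351, 1373, 1373, 1373
The 3 values of 1373 occupy positions 8–10 → average rank 9.
Group B values → pooled ranks: 1087→5, 1373→9, 1351→7, 761→3, 590→2, 1243→6
Rank sum = 5 + 9 + 7 + 3 + 2 + 6 = 32

32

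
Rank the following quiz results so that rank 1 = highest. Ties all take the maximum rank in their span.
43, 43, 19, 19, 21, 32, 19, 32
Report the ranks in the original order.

2, 2, 8, 8, 5, 4, 8, 4

Sorted (descending): 43, 43, 32, 32, 21, 19, 19, 19
The 2 values of 43 occupy positions 1–2 → each gets rank 2.
The 2 values of 32 occupy positions 3–4 → each gets rank 4.
The 3 values of 19 occupy positions 6–8 → each gets rank 8.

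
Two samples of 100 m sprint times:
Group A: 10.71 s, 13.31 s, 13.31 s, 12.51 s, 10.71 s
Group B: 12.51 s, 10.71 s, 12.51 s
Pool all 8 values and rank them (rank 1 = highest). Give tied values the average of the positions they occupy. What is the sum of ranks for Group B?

15

Sorted (descending): 13.31, 13.31, 12.51, 12.51, 12.51, 10.71, 10.71, 10.71
The 2 values of 13.31 occupy positions 1–2 → average rank (1+2)/2 = 1.5.
The 3 values of 12.51 occupy positions 3–5 → average rank 4.
The 3 values of 10.71 occupy positions 6–8 → average rank 7.
Group B values → pooled ranks: 12.51→4, 10.71→7, 12.51→4
Rank sum = 4 + 7 + 4 = 15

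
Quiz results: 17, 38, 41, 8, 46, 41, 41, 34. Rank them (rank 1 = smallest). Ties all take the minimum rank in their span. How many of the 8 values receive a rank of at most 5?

Sorted (ascending): 8, 17, 34, 38, 41, 41, 41, 46
The 3 values of 41 occupy positions 5–7 → each gets rank 5.
Ranks ≤ 5: {1, 2, 3, 4, 5, 5, 5} → 7 values.

7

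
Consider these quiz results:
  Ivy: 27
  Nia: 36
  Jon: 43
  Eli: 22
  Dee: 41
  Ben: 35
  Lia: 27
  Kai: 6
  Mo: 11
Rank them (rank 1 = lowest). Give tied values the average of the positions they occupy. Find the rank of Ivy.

Sorted (ascending): 6, 11, 22, 27, 27, 35, 36, 41, 43
The 2 values of 27 occupy positions 4–5 → average rank (4+5)/2 = 4.5.
Ivy has value 27 → rank 4.5.

4.5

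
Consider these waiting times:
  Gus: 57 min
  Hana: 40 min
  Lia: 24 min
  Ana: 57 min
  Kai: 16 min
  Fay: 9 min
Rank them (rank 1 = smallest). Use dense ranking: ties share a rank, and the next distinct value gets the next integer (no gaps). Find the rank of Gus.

Sorted (ascending): 9, 16, 24, 40, 57, 57
The 2 values of 57 share dense rank 5.
Remaining distinct values take the next consecutive integers.
Gus has value 57 min → rank 5.

5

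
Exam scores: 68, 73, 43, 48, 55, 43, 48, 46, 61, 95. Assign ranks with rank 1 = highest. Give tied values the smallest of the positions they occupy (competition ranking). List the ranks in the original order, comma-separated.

Sorted (descending): 95, 73, 68, 61, 55, 48, 48, 46, 43, 43
The 2 values of 48 occupy positions 6–7 → each gets rank 6.
The 2 values of 43 occupy positions 9–10 → each gets rank 9.

3, 2, 9, 6, 5, 9, 6, 8, 4, 1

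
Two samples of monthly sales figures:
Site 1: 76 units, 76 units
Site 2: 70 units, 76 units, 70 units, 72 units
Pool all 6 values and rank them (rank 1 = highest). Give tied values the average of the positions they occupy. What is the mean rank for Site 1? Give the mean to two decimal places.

Sorted (descending): 76, 76, 76, 72, 70, 70
The 3 values of 76 occupy positions 1–3 → average rank 2.
The 2 values of 70 occupy positions 5–6 → average rank (5+6)/2 = 5.5.
Site 1 values → pooled ranks: 76→2, 76→2
Mean rank = (2 + 2) / 2 = 2.00

2.00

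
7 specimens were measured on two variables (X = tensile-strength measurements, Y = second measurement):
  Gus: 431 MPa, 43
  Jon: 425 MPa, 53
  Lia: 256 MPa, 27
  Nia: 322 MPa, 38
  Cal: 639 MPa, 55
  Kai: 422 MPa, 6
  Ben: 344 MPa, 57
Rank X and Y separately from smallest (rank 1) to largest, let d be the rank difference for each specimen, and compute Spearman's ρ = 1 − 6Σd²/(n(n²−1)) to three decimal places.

Ranks of variable 1: 6, 5, 1, 2, 7, 4, 3
Ranks of variable 2: 4, 5, 2, 3, 6, 1, 7
d = r₁ − r₂: 2, 0, -1, -1, 1, 3, -4
d²: 4, 0, 1, 1, 1, 9, 16; Σd² = 32
ρ = 1 − 6·32/(7·48) = 1 − 192/336 = 0.429

0.429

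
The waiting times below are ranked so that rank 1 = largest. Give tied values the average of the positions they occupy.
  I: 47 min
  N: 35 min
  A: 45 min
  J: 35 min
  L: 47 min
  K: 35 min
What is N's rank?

Sorted (descending): 47, 47, 45, 35, 35, 35
The 2 values of 47 occupy positions 1–2 → average rank (1+2)/2 = 1.5.
The 3 values of 35 occupy positions 4–6 → average rank 5.
N has value 35 min → rank 5.

5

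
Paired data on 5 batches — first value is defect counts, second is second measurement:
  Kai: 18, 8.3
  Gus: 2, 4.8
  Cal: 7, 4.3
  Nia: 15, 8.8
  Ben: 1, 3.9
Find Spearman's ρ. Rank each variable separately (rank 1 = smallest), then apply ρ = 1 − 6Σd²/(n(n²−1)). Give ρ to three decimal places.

0.800

Ranks of variable 1: 5, 2, 3, 4, 1
Ranks of variable 2: 4, 3, 2, 5, 1
d = r₁ − r₂: 1, -1, 1, -1, 0
d²: 1, 1, 1, 1, 0; Σd² = 4
ρ = 1 − 6·4/(5·24) = 1 − 24/120 = 0.800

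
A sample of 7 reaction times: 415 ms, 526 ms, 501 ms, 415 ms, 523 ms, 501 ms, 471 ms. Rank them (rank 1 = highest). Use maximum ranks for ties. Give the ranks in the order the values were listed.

Sorted (descending): 526, 523, 501, 501, 471, 415, 415
The 2 values of 501 occupy positions 3–4 → each gets rank 4.
The 2 values of 415 occupy positions 6–7 → each gets rank 7.

7, 1, 4, 7, 2, 4, 5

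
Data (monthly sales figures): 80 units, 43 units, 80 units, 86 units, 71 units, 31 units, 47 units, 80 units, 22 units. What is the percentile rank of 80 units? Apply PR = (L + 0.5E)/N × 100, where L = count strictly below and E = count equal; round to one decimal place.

N = 9.
Strictly below 80: 5. Equal to 80: 3.
PR = (5 + 0.5·3)/9 × 100 = 72.2

72.2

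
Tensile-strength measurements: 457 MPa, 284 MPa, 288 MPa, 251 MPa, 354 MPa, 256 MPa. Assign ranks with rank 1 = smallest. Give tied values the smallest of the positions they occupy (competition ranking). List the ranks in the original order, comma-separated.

Sorted (ascending): 251, 256, 284, 288, 354, 457
No ties — each value takes its position as its rank.

6, 3, 4, 1, 5, 2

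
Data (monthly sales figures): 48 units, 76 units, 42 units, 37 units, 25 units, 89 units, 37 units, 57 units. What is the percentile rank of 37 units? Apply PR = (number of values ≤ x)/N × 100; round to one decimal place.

37.5

N = 8.
Strictly below 37: 1. Equal to 37: 2.
PR = 3/8 × 100 = 37.5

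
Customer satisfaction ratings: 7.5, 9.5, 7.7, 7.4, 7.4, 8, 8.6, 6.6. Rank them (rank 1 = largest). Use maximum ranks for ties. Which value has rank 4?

7.7

Sorted (descending): 9.5, 8.6, 8, 7.7, 7.5, 7.4, 7.4, 6.6
The 2 values of 7.4 occupy positions 6–7 → each gets rank 7.
Rank 4 → value 7.7.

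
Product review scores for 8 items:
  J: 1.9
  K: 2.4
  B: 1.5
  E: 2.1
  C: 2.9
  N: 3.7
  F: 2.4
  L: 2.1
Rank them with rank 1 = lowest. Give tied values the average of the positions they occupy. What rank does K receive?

5.5

Sorted (ascending): 1.5, 1.9, 2.1, 2.1, 2.4, 2.4, 2.9, 3.7
The 2 values of 2.1 occupy positions 3–4 → average rank (3+4)/2 = 3.5.
The 2 values of 2.4 occupy positions 5–6 → average rank (5+6)/2 = 5.5.
K has value 2.4 → rank 5.5.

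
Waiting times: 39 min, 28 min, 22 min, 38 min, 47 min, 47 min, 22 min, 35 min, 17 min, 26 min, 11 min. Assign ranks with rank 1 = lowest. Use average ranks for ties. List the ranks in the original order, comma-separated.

9, 6, 3.5, 8, 10.5, 10.5, 3.5, 7, 2, 5, 1

Sorted (ascending): 11, 17, 22, 22, 26, 28, 35, 38, 39, 47, 47
The 2 values of 22 occupy positions 3–4 → average rank (3+4)/2 = 3.5.
The 2 values of 47 occupy positions 10–11 → average rank (10+11)/2 = 10.5.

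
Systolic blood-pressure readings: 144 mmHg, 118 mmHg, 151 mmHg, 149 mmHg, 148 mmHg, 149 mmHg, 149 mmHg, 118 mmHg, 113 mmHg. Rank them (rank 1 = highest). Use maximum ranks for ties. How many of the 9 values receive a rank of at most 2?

1

Sorted (descending): 151, 149, 149, 149, 148, 144, 118, 118, 113
The 3 values of 149 occupy positions 2–4 → each gets rank 4.
The 2 values of 118 occupy positions 7–8 → each gets rank 8.
Ranks ≤ 2: {1} → 1 value.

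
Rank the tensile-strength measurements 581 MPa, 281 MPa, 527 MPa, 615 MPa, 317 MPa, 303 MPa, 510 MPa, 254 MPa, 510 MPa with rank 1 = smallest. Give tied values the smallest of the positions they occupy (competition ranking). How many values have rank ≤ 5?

6

Sorted (ascending): 254, 281, 303, 317, 510, 510, 527, 581, 615
The 2 values of 510 occupy positions 5–6 → each gets rank 5.
Ranks ≤ 5: {1, 2, 3, 4, 5, 5} → 6 values.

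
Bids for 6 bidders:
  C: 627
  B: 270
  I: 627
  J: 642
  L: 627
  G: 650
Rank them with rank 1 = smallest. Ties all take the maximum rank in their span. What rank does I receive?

Sorted (ascending): 270, 627, 627, 627, 642, 650
The 3 values of 627 occupy positions 2–4 → each gets rank 4.
I has value 627 → rank 4.

4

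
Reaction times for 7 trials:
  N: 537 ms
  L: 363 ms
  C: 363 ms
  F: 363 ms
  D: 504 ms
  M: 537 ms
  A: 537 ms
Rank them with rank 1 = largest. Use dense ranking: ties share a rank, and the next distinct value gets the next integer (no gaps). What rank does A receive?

1

Sorted (descending): 537, 537, 537, 504, 363, 363, 363
The 3 values of 537 share dense rank 1.
The 3 values of 363 share dense rank 3.
Remaining distinct values take the next consecutive integers.
A has value 537 ms → rank 1.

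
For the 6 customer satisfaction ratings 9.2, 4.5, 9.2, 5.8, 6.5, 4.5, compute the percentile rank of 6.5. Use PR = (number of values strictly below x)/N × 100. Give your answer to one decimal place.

50.0

N = 6.
Strictly below 6.5: 3. Equal to 6.5: 1.
PR = 3/6 × 100 = 50.0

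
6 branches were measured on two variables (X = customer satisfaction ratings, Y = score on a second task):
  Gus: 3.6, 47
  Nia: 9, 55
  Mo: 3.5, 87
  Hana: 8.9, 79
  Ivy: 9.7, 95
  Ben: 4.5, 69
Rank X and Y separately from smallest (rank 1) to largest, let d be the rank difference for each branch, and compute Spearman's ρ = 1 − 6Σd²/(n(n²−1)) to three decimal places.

Ranks of variable 1: 2, 5, 1, 4, 6, 3
Ranks of variable 2: 1, 2, 5, 4, 6, 3
d = r₁ − r₂: 1, 3, -4, 0, 0, 0
d²: 1, 9, 16, 0, 0, 0; Σd² = 26
ρ = 1 − 6·26/(6·35) = 1 − 156/210 = 0.257

0.257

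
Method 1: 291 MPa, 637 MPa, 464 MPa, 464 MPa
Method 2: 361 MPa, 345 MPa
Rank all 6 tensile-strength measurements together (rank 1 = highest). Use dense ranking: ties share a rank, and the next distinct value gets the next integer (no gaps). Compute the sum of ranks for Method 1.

10

Sorted (descending): 637, 464, 464, 361, 345, 291
The 2 values of 464 share dense rank 2.
Remaining distinct values take the next consecutive integers.
Method 1 values → pooled ranks: 291→5, 637→1, 464→2, 464→2
Rank sum = 5 + 1 + 2 + 2 = 10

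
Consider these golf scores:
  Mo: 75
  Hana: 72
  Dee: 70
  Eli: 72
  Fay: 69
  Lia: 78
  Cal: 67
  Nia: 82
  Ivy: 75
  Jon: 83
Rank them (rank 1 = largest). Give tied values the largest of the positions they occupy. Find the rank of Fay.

Sorted (descending): 83, 82, 78, 75, 75, 72, 72, 70, 69, 67
The 2 values of 75 occupy positions 4–5 → each gets rank 5.
The 2 values of 72 occupy positions 6–7 → each gets rank 7.
Fay has value 69 → rank 9.

9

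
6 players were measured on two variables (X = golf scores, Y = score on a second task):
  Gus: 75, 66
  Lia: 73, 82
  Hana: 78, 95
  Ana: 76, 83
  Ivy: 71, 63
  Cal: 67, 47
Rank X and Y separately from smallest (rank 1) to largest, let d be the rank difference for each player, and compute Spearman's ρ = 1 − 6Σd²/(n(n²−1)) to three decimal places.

0.943

Ranks of variable 1: 4, 3, 6, 5, 2, 1
Ranks of variable 2: 3, 4, 6, 5, 2, 1
d = r₁ − r₂: 1, -1, 0, 0, 0, 0
d²: 1, 1, 0, 0, 0, 0; Σd² = 2
ρ = 1 − 6·2/(6·35) = 1 − 12/210 = 0.943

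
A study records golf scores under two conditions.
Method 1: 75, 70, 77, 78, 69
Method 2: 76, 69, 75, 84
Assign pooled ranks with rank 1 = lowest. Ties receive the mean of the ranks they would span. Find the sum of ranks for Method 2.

21

Sorted (ascending): 69, 69, 70, 75, 75, 76, 77, 78, 84
The 2 values of 69 occupy positions 1–2 → average rank (1+2)/2 = 1.5.
The 2 values of 75 occupy positions 4–5 → average rank (4+5)/2 = 4.5.
Method 2 values → pooled ranks: 76→6, 69→1.5, 75→4.5, 84→9
Rank sum = 6 + 1.5 + 4.5 + 9 = 21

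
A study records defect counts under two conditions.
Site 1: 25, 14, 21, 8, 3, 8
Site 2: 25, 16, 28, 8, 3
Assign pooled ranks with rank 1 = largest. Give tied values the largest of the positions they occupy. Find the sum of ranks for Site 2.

Sorted (descending): 28, 25, 25, 21, 16, 14, 8, 8, 8, 3, 3
The 2 values of 25 occupy positions 2–3 → each gets rank 3.
The 3 values of 8 occupy positions 7–9 → each gets rank 9.
The 2 values of 3 occupy positions 10–11 → each gets rank 11.
Site 2 values → pooled ranks: 25→3, 16→5, 28→1, 8→9, 3→11
Rank sum = 3 + 5 + 1 + 9 + 11 = 29

29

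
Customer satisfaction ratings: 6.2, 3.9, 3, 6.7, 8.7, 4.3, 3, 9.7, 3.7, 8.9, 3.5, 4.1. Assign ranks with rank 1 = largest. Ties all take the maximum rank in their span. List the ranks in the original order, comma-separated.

Sorted (descending): 9.7, 8.9, 8.7, 6.7, 6.2, 4.3, 4.1, 3.9, 3.7, 3.5, 3, 3
The 2 values of 3 occupy positions 11–12 → each gets rank 12.

5, 8, 12, 4, 3, 6, 12, 1, 9, 2, 10, 7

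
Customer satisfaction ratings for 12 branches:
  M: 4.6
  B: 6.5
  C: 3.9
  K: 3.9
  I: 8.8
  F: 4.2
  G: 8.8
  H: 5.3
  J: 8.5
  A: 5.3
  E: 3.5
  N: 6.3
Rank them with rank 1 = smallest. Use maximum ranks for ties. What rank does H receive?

7

Sorted (ascending): 3.5, 3.9, 3.9, 4.2, 4.6, 5.3, 5.3, 6.3, 6.5, 8.5, 8.8, 8.8
The 2 values of 3.9 occupy positions 2–3 → each gets rank 3.
The 2 values of 5.3 occupy positions 6–7 → each gets rank 7.
The 2 values of 8.8 occupy positions 11–12 → each gets rank 12.
H has value 5.3 → rank 7.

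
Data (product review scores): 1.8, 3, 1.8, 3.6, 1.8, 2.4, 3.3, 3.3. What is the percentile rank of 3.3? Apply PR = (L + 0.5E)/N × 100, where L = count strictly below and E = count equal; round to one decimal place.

75.0

N = 8.
Strictly below 3.3: 5. Equal to 3.3: 2.
PR = (5 + 0.5·2)/8 × 100 = 75.0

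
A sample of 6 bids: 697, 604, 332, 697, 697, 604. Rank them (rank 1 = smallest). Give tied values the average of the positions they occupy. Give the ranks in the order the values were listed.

Sorted (ascending): 332, 604, 604, 697, 697, 697
The 2 values of 604 occupy positions 2–3 → average rank (2+3)/2 = 2.5.
The 3 values of 697 occupy positions 4–6 → average rank 5.

5, 2.5, 1, 5, 5, 2.5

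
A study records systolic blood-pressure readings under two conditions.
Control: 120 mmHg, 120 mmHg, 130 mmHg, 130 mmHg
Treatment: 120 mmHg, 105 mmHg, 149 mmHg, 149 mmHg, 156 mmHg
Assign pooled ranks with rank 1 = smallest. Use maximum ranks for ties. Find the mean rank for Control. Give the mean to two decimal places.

5.00

Sorted (ascending): 105, 120, 120, 120, 130, 130, 149, 149, 156
The 3 values of 120 occupy positions 2–4 → each gets rank 4.
The 2 values of 130 occupy positions 5–6 → each gets rank 6.
The 2 values of 149 occupy positions 7–8 → each gets rank 8.
Control values → pooled ranks: 120→4, 120→4, 130→6, 130→6
Mean rank = (4 + 4 + 6 + 6) / 4 = 5.00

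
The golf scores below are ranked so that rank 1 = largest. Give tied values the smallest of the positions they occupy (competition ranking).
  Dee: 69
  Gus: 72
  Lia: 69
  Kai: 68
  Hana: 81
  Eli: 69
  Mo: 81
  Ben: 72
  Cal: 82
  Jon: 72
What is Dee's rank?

7

Sorted (descending): 82, 81, 81, 72, 72, 72, 69, 69, 69, 68
The 2 values of 81 occupy positions 2–3 → each gets rank 2.
The 3 values of 72 occupy positions 4–6 → each gets rank 4.
The 3 values of 69 occupy positions 7–9 → each gets rank 7.
Dee has value 69 → rank 7.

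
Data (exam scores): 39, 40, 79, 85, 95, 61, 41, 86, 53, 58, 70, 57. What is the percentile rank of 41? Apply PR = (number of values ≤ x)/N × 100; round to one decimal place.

N = 12.
Strictly below 41: 2. Equal to 41: 1.
PR = 3/12 × 100 = 25.0

25.0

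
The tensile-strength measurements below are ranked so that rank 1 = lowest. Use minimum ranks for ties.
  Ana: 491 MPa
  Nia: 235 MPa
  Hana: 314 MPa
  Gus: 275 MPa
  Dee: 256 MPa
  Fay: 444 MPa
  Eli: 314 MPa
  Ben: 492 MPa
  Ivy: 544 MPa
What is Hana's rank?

4

Sorted (ascending): 235, 256, 275, 314, 314, 444, 491, 492, 544
The 2 values of 314 occupy positions 4–5 → each gets rank 4.
Hana has value 314 MPa → rank 4.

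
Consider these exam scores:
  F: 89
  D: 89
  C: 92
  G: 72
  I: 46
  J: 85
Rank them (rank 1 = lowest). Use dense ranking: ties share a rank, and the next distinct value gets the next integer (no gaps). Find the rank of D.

Sorted (ascending): 46, 72, 85, 89, 89, 92
The 2 values of 89 share dense rank 4.
Remaining distinct values take the next consecutive integers.
D has value 89 → rank 4.

4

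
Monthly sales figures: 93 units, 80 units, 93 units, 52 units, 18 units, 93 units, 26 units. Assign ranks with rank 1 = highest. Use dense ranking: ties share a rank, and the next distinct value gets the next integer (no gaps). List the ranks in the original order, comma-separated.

1, 2, 1, 3, 5, 1, 4

Sorted (descending): 93, 93, 93, 80, 52, 26, 18
The 3 values of 93 share dense rank 1.
Remaining distinct values take the next consecutive integers.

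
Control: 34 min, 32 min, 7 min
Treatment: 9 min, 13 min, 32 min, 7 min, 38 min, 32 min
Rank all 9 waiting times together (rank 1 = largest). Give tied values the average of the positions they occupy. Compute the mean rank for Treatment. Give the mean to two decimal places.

5.08

Sorted (descending): 38, 34, 32, 32, 32, 13, 9, 7, 7
The 3 values of 32 occupy positions 3–5 → average rank 4.
The 2 values of 7 occupy positions 8–9 → average rank (8+9)/2 = 8.5.
Treatment values → pooled ranks: 9→7, 13→6, 32→4, 7→8.5, 38→1, 32→4
Mean rank = (7 + 6 + 4 + 8.5 + 1 + 4) / 6 = 5.08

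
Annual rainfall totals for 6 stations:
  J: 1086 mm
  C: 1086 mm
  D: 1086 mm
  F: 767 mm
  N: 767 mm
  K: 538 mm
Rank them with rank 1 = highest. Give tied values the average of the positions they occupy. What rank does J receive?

Sorted (descending): 1086, 1086, 1086, 767, 767, 538
The 3 values of 1086 occupy positions 1–3 → average rank 2.
The 2 values of 767 occupy positions 4–5 → average rank (4+5)/2 = 4.5.
J has value 1086 mm → rank 2.

2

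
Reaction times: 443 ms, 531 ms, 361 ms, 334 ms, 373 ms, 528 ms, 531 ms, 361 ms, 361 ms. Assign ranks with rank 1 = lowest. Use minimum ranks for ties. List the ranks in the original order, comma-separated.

6, 8, 2, 1, 5, 7, 8, 2, 2

Sorted (ascending): 334, 361, 361, 361, 373, 443, 528, 531, 531
The 3 values of 361 occupy positions 2–4 → each gets rank 2.
The 2 values of 531 occupy positions 8–9 → each gets rank 8.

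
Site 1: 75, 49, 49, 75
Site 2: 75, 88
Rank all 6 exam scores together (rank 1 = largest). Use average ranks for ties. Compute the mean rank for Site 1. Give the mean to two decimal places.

4.25

Sorted (descending): 88, 75, 75, 75, 49, 49
The 3 values of 75 occupy positions 2–4 → average rank 3.
The 2 values of 49 occupy positions 5–6 → average rank (5+6)/2 = 5.5.
Site 1 values → pooled ranks: 75→3, 49→5.5, 49→5.5, 75→3
Mean rank = (3 + 5.5 + 5.5 + 3) / 4 = 4.25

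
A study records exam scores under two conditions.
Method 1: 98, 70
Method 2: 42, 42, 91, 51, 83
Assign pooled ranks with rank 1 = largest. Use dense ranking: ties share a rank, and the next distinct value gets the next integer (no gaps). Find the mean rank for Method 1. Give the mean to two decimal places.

Sorted (descending): 98, 91, 83, 70, 51, 42, 42
The 2 values of 42 share dense rank 6.
Remaining distinct values take the next consecutive integers.
Method 1 values → pooled ranks: 98→1, 70→4
Mean rank = (1 + 4) / 2 = 2.50

2.50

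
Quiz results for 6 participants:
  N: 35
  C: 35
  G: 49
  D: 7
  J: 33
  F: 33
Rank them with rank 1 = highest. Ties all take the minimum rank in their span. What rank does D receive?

6

Sorted (descending): 49, 35, 35, 33, 33, 7
The 2 values of 35 occupy positions 2–3 → each gets rank 2.
The 2 values of 33 occupy positions 4–5 → each gets rank 4.
D has value 7 → rank 6.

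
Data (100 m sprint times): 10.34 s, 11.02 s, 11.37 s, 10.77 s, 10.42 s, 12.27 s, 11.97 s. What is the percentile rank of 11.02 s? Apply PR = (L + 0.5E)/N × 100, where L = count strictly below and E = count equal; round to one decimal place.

N = 7.
Strictly below 11.02: 3. Equal to 11.02: 1.
PR = (3 + 0.5·1)/7 × 100 = 50.0

50.0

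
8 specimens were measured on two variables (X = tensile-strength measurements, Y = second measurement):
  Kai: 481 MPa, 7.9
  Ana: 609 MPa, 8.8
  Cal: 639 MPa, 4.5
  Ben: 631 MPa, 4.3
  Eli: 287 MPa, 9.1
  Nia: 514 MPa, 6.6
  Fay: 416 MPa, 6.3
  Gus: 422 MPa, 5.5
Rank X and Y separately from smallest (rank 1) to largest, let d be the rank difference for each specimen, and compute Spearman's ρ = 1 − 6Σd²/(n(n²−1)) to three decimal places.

-0.548

Ranks of variable 1: 4, 6, 8, 7, 1, 5, 2, 3
Ranks of variable 2: 6, 7, 2, 1, 8, 5, 4, 3
d = r₁ − r₂: -2, -1, 6, 6, -7, 0, -2, 0
d²: 4, 1, 36, 36, 49, 0, 4, 0; Σd² = 130
ρ = 1 − 6·130/(8·63) = 1 − 780/504 = -0.548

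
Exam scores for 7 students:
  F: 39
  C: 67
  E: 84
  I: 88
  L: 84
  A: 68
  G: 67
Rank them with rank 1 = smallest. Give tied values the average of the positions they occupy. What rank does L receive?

Sorted (ascending): 39, 67, 67, 68, 84, 84, 88
The 2 values of 67 occupy positions 2–3 → average rank (2+3)/2 = 2.5.
The 2 values of 84 occupy positions 5–6 → average rank (5+6)/2 = 5.5.
L has value 84 → rank 5.5.

5.5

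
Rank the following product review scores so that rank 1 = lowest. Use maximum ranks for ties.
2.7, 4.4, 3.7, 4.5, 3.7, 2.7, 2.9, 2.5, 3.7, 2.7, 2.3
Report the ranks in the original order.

5, 10, 9, 11, 9, 5, 6, 2, 9, 5, 1

Sorted (ascending): 2.3, 2.5, 2.7, 2.7, 2.7, 2.9, 3.7, 3.7, 3.7, 4.4, 4.5
The 3 values of 2.7 occupy positions 3–5 → each gets rank 5.
The 3 values of 3.7 occupy positions 7–9 → each gets rank 9.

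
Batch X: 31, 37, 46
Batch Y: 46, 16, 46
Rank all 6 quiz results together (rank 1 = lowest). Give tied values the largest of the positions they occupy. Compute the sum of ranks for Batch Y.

Sorted (ascending): 16, 31, 37, 46, 46, 46
The 3 values of 46 occupy positions 4–6 → each gets rank 6.
Batch Y values → pooled ranks: 46→6, 16→1, 46→6
Rank sum = 6 + 1 + 6 = 13

13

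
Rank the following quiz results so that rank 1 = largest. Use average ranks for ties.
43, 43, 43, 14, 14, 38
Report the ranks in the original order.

Sorted (descending): 43, 43, 43, 38, 14, 14
The 3 values of 43 occupy positions 1–3 → average rank 2.
The 2 values of 14 occupy positions 5–6 → average rank (5+6)/2 = 5.5.

2, 2, 2, 5.5, 5.5, 4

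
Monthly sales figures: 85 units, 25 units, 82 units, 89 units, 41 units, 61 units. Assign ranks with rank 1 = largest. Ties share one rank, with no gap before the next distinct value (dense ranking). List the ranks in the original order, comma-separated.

Sorted (descending): 89, 85, 82, 61, 41, 25
No ties — each value takes its position as its rank.

2, 6, 3, 1, 5, 4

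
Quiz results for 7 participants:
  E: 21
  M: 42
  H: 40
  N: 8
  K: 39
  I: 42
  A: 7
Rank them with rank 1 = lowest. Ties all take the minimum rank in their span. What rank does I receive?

6

Sorted (ascending): 7, 8, 21, 39, 40, 42, 42
The 2 values of 42 occupy positions 6–7 → each gets rank 6.
I has value 42 → rank 6.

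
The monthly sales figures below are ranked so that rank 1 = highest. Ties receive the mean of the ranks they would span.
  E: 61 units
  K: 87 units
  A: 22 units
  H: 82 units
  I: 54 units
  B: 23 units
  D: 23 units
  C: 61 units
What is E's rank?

Sorted (descending): 87, 82, 61, 61, 54, 23, 23, 22
The 2 values of 61 occupy positions 3–4 → average rank (3+4)/2 = 3.5.
The 2 values of 23 occupy positions 6–7 → average rank (6+7)/2 = 6.5.
E has value 61 units → rank 3.5.

3.5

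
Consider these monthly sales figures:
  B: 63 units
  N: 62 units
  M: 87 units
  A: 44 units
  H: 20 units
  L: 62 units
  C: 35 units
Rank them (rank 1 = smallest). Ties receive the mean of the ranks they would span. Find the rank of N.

Sorted (ascending): 20, 35, 44, 62, 62, 63, 87
The 2 values of 62 occupy positions 4–5 → average rank (4+5)/2 = 4.5.
N has value 62 units → rank 4.5.

4.5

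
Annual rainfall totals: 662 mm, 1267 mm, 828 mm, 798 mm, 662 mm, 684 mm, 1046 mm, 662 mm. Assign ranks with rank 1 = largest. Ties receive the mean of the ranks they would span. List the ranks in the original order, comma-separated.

Sorted (descending): 1267, 1046, 828, 798, 684, 662, 662, 662
The 3 values of 662 occupy positions 6–8 → average rank 7.

7, 1, 3, 4, 7, 5, 2, 7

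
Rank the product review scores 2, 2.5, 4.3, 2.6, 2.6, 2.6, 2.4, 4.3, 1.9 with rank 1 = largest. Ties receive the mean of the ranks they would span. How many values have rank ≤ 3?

2

Sorted (descending): 4.3, 4.3, 2.6, 2.6, 2.6, 2.5, 2.4, 2, 1.9
The 2 values of 4.3 occupy positions 1–2 → average rank (1+2)/2 = 1.5.
The 3 values of 2.6 occupy positions 3–5 → average rank 4.
Ranks ≤ 3: {1.5, 1.5} → 2 values.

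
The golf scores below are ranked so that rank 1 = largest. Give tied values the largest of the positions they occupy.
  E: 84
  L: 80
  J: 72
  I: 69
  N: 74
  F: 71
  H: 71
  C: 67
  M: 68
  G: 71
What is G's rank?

Sorted (descending): 84, 80, 74, 72, 71, 71, 71, 69, 68, 67
The 3 values of 71 occupy positions 5–7 → each gets rank 7.
G has value 71 → rank 7.

7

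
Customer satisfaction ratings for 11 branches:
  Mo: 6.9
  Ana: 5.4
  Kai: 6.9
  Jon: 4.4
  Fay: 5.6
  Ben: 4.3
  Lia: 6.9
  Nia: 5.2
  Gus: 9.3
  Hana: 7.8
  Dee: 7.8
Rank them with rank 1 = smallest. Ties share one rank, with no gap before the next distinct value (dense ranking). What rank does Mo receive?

Sorted (ascending): 4.3, 4.4, 5.2, 5.4, 5.6, 6.9, 6.9, 6.9, 7.8, 7.8, 9.3
The 3 values of 6.9 share dense rank 6.
The 2 values of 7.8 share dense rank 7.
Remaining distinct values take the next consecutive integers.
Mo has value 6.9 → rank 6.

6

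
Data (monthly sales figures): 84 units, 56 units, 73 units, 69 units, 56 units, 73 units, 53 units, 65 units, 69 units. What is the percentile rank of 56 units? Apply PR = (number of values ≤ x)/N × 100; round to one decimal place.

33.3

N = 9.
Strictly below 56: 1. Equal to 56: 2.
PR = 3/9 × 100 = 33.3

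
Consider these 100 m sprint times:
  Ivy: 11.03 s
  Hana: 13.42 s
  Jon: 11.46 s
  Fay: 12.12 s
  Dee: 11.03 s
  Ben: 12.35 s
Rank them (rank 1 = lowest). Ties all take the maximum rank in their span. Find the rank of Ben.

Sorted (ascending): 11.03, 11.03, 11.46, 12.12, 12.35, 13.42
The 2 values of 11.03 occupy positions 1–2 → each gets rank 2.
Ben has value 12.35 s → rank 5.

5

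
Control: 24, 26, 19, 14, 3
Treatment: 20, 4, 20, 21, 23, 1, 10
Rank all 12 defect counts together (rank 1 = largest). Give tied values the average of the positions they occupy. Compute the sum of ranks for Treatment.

49

Sorted (descending): 26, 24, 23, 21, 20, 20, 19, 14, 10, 4, 3, 1
The 2 values of 20 occupy positions 5–6 → average rank (5+6)/2 = 5.5.
Treatment values → pooled ranks: 20→5.5, 4→10, 20→5.5, 21→4, 23→3, 1→12, 10→9
Rank sum = 5.5 + 10 + 5.5 + 4 + 3 + 12 + 9 = 49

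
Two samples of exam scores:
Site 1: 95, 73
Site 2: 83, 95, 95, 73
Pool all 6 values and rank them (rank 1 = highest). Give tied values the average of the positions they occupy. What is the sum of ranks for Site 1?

Sorted (descending): 95, 95, 95, 83, 73, 73
The 3 values of 95 occupy positions 1–3 → average rank 2.
The 2 values of 73 occupy positions 5–6 → average rank (5+6)/2 = 5.5.
Site 1 values → pooled ranks: 95→2, 73→5.5
Rank sum = 2 + 5.5 = 7.5

7.5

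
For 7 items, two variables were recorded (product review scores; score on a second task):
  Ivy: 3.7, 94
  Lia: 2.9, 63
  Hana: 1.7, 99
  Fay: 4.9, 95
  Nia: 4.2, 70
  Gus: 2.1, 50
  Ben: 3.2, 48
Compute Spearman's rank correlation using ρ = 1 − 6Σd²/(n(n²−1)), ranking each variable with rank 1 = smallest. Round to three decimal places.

0.107

Ranks of variable 1: 5, 3, 1, 7, 6, 2, 4
Ranks of variable 2: 5, 3, 7, 6, 4, 2, 1
d = r₁ − r₂: 0, 0, -6, 1, 2, 0, 3
d²: 0, 0, 36, 1, 4, 0, 9; Σd² = 50
ρ = 1 − 6·50/(7·48) = 1 − 300/336 = 0.107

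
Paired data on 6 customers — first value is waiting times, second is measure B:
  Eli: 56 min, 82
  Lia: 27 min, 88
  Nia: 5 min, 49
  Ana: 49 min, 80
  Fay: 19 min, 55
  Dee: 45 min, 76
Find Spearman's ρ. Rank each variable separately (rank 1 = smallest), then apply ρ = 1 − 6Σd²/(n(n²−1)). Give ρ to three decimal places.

Ranks of variable 1: 6, 3, 1, 5, 2, 4
Ranks of variable 2: 5, 6, 1, 4, 2, 3
d = r₁ − r₂: 1, -3, 0, 1, 0, 1
d²: 1, 9, 0, 1, 0, 1; Σd² = 12
ρ = 1 − 6·12/(6·35) = 1 − 72/210 = 0.657

0.657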